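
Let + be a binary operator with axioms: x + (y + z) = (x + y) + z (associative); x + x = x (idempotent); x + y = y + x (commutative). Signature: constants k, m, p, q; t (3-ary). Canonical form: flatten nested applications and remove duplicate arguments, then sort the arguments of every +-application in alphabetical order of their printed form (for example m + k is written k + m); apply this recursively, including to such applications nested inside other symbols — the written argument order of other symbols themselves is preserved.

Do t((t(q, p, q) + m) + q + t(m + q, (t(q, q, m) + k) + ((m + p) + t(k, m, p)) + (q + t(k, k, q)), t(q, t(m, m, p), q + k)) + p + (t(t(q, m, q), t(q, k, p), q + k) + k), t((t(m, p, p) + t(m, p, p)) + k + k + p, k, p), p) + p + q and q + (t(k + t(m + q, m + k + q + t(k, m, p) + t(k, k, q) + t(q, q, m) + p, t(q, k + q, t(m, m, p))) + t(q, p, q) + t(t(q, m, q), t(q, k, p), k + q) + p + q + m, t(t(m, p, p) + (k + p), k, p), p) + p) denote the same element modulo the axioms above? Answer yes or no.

Answer: no — p + q + t(k + m + p + q + t(m + q, k + m + p + q + t(k, k, q) + t(k, m, p) + t(q, q, m), t(q, t(m, m, p), k + q)) + t(q, p, q) + t(t(q, m, q), t(q, k, p), k + q), t(k + p + t(m, p, p), k, p), p) vs p + q + t(k + m + p + q + t(m + q, k + m + p + q + t(k, k, q) + t(k, m, p) + t(q, q, m), t(q, k + q, t(m, m, p))) + t(q, p, q) + t(t(q, m, q), t(q, k, p), k + q), t(k + p + t(m, p, p), k, p), p)

Derivation:
Left:  t((t(q, p, q) + m) + q + t(m + q, (t(q, q, m) + k) + ((m + p) + t(k, m, p)) + (q + t(k, k, q)), t(q, t(m, m, p), q + k)) + p + (t(t(q, m, q), t(q, k, p), q + k) + k), t((t(m, p, p) + t(m, p, p)) + k + k + p, k, p), p) + p + q
  Canonicalize subterm:  t((t(q, p, q) + m) + q + t(m + q, (t(q, q, m) + k) + ((m + p) + t(k, m, p)) + (q + t(k, k, q)), t(q, t(m, m, p), q + k)) + p + (t(t(q, m, q), t(q, k, p), q + k) + k), t((t(m, p, p) + t(m, p, p)) + k + k + p, k, p), p)  →  t(k + m + p + q + t(m + q, k + m + p + q + t(k, k, q) + t(k, m, p) + t(q, q, m), t(q, t(m, m, p), k + q)) + t(q, p, q) + t(t(q, m, q), t(q, k, p), k + q), t(k + p + t(m, p, p), k, p), p)
  Sort arguments:  p + q + t(k + m + p + q + t(m + q, k + m + p + q + t(k, k, q) + t(k, m, p) + t(q, q, m), t(q, t(m, m, p), k + q)) + t(q, p, q) + t(t(q, m, q), t(q, k, p), k + q), t(k + p + t(m, p, p), k, p), p)
Right:  q + (t(k + t(m + q, m + k + q + t(k, m, p) + t(k, k, q) + t(q, q, m) + p, t(q, k + q, t(m, m, p))) + t(q, p, q) + t(t(q, m, q), t(q, k, p), k + q) + p + q + m, t(t(m, p, p) + (k + p), k, p), p) + p)
  Un-nest:  q + t(k + t(m + q, m + k + q + t(k, m, p) + t(k, k, q) + t(q, q, m) + p, t(q, k + q, t(m, m, p))) + t(q, p, q) + t(t(q, m, q), t(q, k, p), k + q) + p + q + m, t(t(m, p, p) + (k + p), k, p), p) + p
  Inside:  t(k + t(m + q, m + k + q + t(k, m, p) + t(k, k, q) + t(q, q, m) + p, t(q, k + q, t(m, m, p))) + t(q, p, q) + t(t(q, m, q), t(q, k, p), k + q) + p + q + m, t(t(m, p, p) + (k + p), k, p), p)  →  t(k + m + p + q + t(m + q, k + m + p + q + t(k, k, q) + t(k, m, p) + t(q, q, m), t(q, k + q, t(m, m, p))) + t(q, p, q) + t(t(q, m, q), t(q, k, p), k + q), t(k + p + t(m, p, p), k, p), p)
  Order the arguments:  p + q + t(k + m + p + q + t(m + q, k + m + p + q + t(k, k, q) + t(k, m, p) + t(q, q, m), t(q, k + q, t(m, m, p))) + t(q, p, q) + t(t(q, m, q), t(q, k, p), k + q), t(k + p + t(m, p, p), k, p), p)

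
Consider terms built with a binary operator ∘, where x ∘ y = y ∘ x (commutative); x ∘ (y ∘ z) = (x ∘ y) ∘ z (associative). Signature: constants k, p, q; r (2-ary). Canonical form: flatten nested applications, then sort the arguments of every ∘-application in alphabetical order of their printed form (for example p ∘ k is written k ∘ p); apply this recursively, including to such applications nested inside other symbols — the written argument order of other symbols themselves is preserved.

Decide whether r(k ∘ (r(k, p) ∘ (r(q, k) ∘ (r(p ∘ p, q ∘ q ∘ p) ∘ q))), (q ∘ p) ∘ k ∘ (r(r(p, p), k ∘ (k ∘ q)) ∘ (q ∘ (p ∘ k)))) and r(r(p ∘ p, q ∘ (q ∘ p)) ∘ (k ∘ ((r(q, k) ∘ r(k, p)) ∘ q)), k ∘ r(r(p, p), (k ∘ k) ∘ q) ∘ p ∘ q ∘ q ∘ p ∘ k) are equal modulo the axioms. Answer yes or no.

Left:  r(k ∘ (r(k, p) ∘ (r(q, k) ∘ (r(p ∘ p, q ∘ q ∘ p) ∘ q))), (q ∘ p) ∘ k ∘ (r(r(p, p), k ∘ (k ∘ q)) ∘ (q ∘ (p ∘ k))))
  Descend into:  (q ∘ p) ∘ k ∘ (r(r(p, p), k ∘ (k ∘ q)) ∘ (q ∘ (p ∘ k)))
  Un-nest:  q ∘ p ∘ k ∘ r(r(p, p), k ∘ (k ∘ q)) ∘ q ∘ p ∘ k
  Canonicalize subterm:  r(r(p, p), k ∘ (k ∘ q))  →  r(r(p, p), k ∘ k ∘ q)
  Order the arguments:  k ∘ k ∘ p ∘ p ∘ q ∘ q ∘ r(r(p, p), k ∘ k ∘ q)
  Put back:  r(k ∘ q ∘ r(k, p) ∘ r(p ∘ p, p ∘ q ∘ q) ∘ r(q, k), k ∘ k ∘ p ∘ p ∘ q ∘ q ∘ r(r(p, p), k ∘ k ∘ q))
Right:  r(r(p ∘ p, q ∘ (q ∘ p)) ∘ (k ∘ ((r(q, k) ∘ r(k, p)) ∘ q)), k ∘ r(r(p, p), (k ∘ k) ∘ q) ∘ p ∘ q ∘ q ∘ p ∘ k)
  Work inside:  r(p ∘ p, q ∘ (q ∘ p)) ∘ (k ∘ ((r(q, k) ∘ r(k, p)) ∘ q))
  Flatten:  r(p ∘ p, q ∘ (q ∘ p)) ∘ k ∘ r(q, k) ∘ r(k, p) ∘ q
  Simplify inside:  r(p ∘ p, q ∘ (q ∘ p))  →  r(p ∘ p, p ∘ q ∘ q)
  Sort arguments:  k ∘ q ∘ r(k, p) ∘ r(p ∘ p, p ∘ q ∘ q) ∘ r(q, k)
  Reassemble:  r(k ∘ q ∘ r(k, p) ∘ r(p ∘ p, p ∘ q ∘ q) ∘ r(q, k), k ∘ k ∘ p ∘ p ∘ q ∘ q ∘ r(r(p, p), k ∘ k ∘ q))

Answer: yes — both canonical forms are r(k ∘ q ∘ r(k, p) ∘ r(p ∘ p, p ∘ q ∘ q) ∘ r(q, k), k ∘ k ∘ p ∘ p ∘ q ∘ q ∘ r(r(p, p), k ∘ k ∘ q))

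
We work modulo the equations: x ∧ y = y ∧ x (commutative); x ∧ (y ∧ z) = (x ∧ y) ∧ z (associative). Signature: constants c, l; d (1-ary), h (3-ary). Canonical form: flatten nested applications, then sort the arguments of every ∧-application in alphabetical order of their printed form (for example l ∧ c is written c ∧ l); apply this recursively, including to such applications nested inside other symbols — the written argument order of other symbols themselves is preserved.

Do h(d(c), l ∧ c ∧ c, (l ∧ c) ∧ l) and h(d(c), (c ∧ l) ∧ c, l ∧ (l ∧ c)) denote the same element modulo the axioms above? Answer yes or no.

Left:  h(d(c), l ∧ c ∧ c, (l ∧ c) ∧ l)
  Work inside:  (l ∧ c) ∧ l
  Flatten:  l ∧ c ∧ l
  Sort:  c ∧ l ∧ l
  Rebuild:  h(d(c), c ∧ c ∧ l, c ∧ l ∧ l)
Right:  h(d(c), (c ∧ l) ∧ c, l ∧ (l ∧ c))
  Focus inside:  l ∧ (l ∧ c)
  Merge nested applications:  l ∧ l ∧ c
  Sort arguments:  c ∧ l ∧ l
  Put back:  h(d(c), c ∧ c ∧ l, c ∧ l ∧ l)

Answer: yes — both canonical forms are h(d(c), c ∧ c ∧ l, c ∧ l ∧ l)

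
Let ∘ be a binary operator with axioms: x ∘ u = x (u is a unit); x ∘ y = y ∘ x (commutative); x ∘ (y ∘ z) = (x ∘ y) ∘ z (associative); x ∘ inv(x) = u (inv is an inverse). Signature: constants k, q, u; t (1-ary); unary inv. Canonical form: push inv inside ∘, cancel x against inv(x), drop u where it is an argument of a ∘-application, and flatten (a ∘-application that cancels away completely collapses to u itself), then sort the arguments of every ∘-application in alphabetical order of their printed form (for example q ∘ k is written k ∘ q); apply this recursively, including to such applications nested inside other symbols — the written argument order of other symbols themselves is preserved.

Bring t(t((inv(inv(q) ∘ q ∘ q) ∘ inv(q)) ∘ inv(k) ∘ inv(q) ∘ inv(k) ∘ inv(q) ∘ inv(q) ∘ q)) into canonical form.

Focus inside:  (inv(inv(q) ∘ q ∘ q) ∘ inv(q)) ∘ inv(k) ∘ inv(q) ∘ inv(k) ∘ inv(q) ∘ inv(q) ∘ q
Push inv inside:  distribute inv over ∘ and collapse double inv
Combine occurrences:  inv(q) ∘ inv(q) ∘ inv(q) ∘ inv(q) ∘ inv(k) ∘ inv(k)
Order the arguments:  inv(k) ∘ inv(k) ∘ inv(q) ∘ inv(q) ∘ inv(q) ∘ inv(q)
Reassemble:  t(t(inv(k) ∘ inv(k) ∘ inv(q) ∘ inv(q) ∘ inv(q) ∘ inv(q)))

Answer: t(t(inv(k) ∘ inv(k) ∘ inv(q) ∘ inv(q) ∘ inv(q) ∘ inv(q)))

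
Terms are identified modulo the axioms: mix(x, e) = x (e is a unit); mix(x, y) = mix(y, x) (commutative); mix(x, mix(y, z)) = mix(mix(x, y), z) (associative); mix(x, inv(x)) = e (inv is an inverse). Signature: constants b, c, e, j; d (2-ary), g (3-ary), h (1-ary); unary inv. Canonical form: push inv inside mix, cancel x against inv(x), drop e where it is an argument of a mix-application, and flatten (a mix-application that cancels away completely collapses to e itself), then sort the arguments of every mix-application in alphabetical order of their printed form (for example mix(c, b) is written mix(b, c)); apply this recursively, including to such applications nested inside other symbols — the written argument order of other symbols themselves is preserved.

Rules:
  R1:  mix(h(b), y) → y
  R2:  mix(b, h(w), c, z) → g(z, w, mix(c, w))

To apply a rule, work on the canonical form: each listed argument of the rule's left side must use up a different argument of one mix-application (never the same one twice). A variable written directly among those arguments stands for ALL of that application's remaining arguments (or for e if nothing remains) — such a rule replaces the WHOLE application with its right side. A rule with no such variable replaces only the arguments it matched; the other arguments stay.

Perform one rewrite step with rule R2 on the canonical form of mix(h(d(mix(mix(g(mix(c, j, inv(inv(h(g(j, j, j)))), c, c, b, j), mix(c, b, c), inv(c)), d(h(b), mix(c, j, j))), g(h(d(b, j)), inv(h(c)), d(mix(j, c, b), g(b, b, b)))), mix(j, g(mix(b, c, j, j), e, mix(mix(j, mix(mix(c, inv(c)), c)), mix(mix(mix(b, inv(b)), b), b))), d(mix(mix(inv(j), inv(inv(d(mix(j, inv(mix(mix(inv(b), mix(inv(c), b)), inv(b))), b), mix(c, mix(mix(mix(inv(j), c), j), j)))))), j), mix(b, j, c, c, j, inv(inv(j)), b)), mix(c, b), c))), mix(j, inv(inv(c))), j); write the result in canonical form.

Canonical form:  mix(c, h(d(mix(d(h(b), mix(c, j, j)), g(h(d(b, j)), inv(h(c)), d(mix(b, c, j), g(b, b, b))), g(mix(b, c, c, c, h(g(j, j, j)), j, j), mix(b, c, c), inv(c))), mix(b, c, c, d(d(mix(b, b, c, j), mix(c, c, j)), mix(b, b, c, c, j, j, j)), g(mix(b, c, j, j), e, mix(b, b, c, j)), j))), j, j)
R2 matches:  uses b, c, h(g(j, j, j));  w := g(j, j, j), z := mix(c, c, j, j)
The extension variable absorbs all remaining arguments, so the whole application is rewritten.
New term:  mix(c, h(d(mix(d(h(b), mix(c, j, j)), g(g(mix(c, c, j, j), g(j, j, j), mix(c, g(j, j, j))), mix(b, c, c), inv(c)), g(h(d(b, j)), inv(h(c)), d(mix(b, c, j), g(b, b, b)))), mix(b, c, c, d(d(mix(b, b, c, j), mix(c, c, j)), mix(b, b, c, c, j, j, j)), g(mix(b, c, j, j), e, mix(b, b, c, j)), j))), j, j)

Answer: mix(c, h(d(mix(d(h(b), mix(c, j, j)), g(g(mix(c, c, j, j), g(j, j, j), mix(c, g(j, j, j))), mix(b, c, c), inv(c)), g(h(d(b, j)), inv(h(c)), d(mix(b, c, j), g(b, b, b)))), mix(b, c, c, d(d(mix(b, b, c, j), mix(c, c, j)), mix(b, b, c, c, j, j, j)), g(mix(b, c, j, j), e, mix(b, b, c, j)), j))), j, j)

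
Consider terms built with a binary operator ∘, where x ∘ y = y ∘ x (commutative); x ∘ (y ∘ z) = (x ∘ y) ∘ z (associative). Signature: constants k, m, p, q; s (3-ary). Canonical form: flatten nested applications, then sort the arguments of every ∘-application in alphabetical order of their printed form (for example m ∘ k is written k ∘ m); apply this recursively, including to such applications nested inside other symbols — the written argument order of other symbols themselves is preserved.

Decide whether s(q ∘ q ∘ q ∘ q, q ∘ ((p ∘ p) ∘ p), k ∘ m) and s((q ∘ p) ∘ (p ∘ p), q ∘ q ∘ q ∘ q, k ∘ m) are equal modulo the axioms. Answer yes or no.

Left:  s(q ∘ q ∘ q ∘ q, q ∘ ((p ∘ p) ∘ p), k ∘ m)
  Work inside:  q ∘ ((p ∘ p) ∘ p)
  Flatten:  q ∘ p ∘ p ∘ p
  Order the arguments:  p ∘ p ∘ p ∘ q
  Rebuild:  s(q ∘ q ∘ q ∘ q, p ∘ p ∘ p ∘ q, k ∘ m)
Right:  s((q ∘ p) ∘ (p ∘ p), q ∘ q ∘ q ∘ q, k ∘ m)
  Focus inside:  (q ∘ p) ∘ (p ∘ p)
  Flatten:  q ∘ p ∘ p ∘ p
  Order the arguments:  p ∘ p ∘ p ∘ q
  Put back:  s(p ∘ p ∘ p ∘ q, q ∘ q ∘ q ∘ q, k ∘ m)

Answer: no — s(q ∘ q ∘ q ∘ q, p ∘ p ∘ p ∘ q, k ∘ m) vs s(p ∘ p ∘ p ∘ q, q ∘ q ∘ q ∘ q, k ∘ m)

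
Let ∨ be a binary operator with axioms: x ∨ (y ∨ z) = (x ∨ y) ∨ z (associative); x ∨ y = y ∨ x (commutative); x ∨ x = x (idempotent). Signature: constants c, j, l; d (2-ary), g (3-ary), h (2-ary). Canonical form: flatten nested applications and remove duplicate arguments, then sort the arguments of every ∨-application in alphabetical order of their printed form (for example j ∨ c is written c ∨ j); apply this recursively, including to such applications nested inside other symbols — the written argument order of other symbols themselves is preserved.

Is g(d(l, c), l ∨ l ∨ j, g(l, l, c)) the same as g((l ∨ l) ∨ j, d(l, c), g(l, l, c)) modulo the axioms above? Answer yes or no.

Answer: no — g(d(l, c), j ∨ l, g(l, l, c)) vs g(j ∨ l, d(l, c), g(l, l, c))

Derivation:
Left:  g(d(l, c), l ∨ l ∨ j, g(l, l, c))
  Work inside:  l ∨ l ∨ j
  Deduplicate:  drop duplicate l
  Order the arguments:  j ∨ l
  Put back:  g(d(l, c), j ∨ l, g(l, l, c))
Right:  g((l ∨ l) ∨ j, d(l, c), g(l, l, c))
  Descend into:  (l ∨ l) ∨ j
  Merge nested applications:  l ∨ l ∨ j
  Drop duplicates:  drop duplicate l
  Sort:  j ∨ l
  Put back:  g(j ∨ l, d(l, c), g(l, l, c))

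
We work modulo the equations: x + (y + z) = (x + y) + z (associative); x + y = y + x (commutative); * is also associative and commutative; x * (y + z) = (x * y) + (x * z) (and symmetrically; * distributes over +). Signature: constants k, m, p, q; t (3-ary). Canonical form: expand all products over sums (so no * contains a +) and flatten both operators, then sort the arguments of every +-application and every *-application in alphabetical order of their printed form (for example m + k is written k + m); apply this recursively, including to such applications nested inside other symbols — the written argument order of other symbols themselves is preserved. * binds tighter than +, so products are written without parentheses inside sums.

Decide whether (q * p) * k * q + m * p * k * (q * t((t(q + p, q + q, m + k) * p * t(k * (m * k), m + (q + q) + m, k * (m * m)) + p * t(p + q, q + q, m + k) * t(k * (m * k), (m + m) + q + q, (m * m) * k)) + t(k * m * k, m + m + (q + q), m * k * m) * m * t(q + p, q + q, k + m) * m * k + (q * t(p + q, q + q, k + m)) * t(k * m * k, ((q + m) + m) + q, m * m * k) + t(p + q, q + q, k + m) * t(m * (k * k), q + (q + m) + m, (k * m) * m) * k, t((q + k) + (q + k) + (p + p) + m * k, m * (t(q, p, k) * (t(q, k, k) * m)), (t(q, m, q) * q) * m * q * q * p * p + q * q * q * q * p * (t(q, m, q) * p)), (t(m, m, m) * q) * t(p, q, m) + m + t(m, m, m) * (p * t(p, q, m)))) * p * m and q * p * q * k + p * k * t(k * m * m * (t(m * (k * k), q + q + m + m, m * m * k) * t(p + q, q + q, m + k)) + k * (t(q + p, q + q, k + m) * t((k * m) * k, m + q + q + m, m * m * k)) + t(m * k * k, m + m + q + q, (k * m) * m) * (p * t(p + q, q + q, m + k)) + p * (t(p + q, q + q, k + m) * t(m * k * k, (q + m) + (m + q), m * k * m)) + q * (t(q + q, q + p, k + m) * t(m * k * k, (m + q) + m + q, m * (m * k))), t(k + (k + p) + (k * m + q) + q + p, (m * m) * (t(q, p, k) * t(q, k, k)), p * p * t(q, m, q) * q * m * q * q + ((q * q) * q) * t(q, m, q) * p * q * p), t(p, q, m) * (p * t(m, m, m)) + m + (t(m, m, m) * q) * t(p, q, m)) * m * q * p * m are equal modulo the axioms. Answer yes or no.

Answer: no — k * m * m * p * p * q * t(k * m * m * t(k * k * m, m + m + q + q, k * m * m) * t(p + q, q + q, k + m) + k * t(k * k * m, m + m + q + q, k * m * m) * t(p + q, q + q, k + m) + p * t(k * k * m, m + m + q + q, k * m * m) * t(p + q, q + q, k + m) + p * t(k * k * m, m + m + q + q, k * m * m) * t(p + q, q + q, k + m) + q * t(k * k * m, m + m + q + q, k * m * m) * t(p + q, q + q, k + m), t(k + k + k * m + p + p + q + q, m * m * t(q, k, k) * t(q, p, k), m * p * p * q * q * q * t(q, m, q) + p * p * q * q * q * q * t(q, m, q)), m + p * t(m, m, m) * t(p, q, m) + q * t(m, m, m) * t(p, q, m)) + k * p * q * q vs k * m * m * p * p * q * t(k * m * m * t(k * k * m, m + m + q + q, k * m * m) * t(p + q, q + q, k + m) + k * t(k * k * m, m + m + q + q, k * m * m) * t(p + q, q + q, k + m) + p * t(k * k * m, m + m + q + q, k * m * m) * t(p + q, q + q, k + m) + p * t(k * k * m, m + m + q + q, k * m * m) * t(p + q, q + q, k + m) + q * t(k * k * m, m + m + q + q, k * m * m) * t(q + q, p + q, k + m), t(k + k + k * m + p + p + q + q, m * m * t(q, k, k) * t(q, p, k), m * p * p * q * q * q * t(q, m, q) + p * p * q * q * q * q * t(q, m, q)), m + p * t(m, m, m) * t(p, q, m) + q * t(m, m, m) * t(p, q, m)) + k * p * q * q

Derivation:
Left:  (q * p) * k * q + m * p * k * (q * t((t(q + p, q + q, m + k) * p * t(k * (m * k), m + (q + q) + m, k * (m * m)) + p * t(p + q, q + q, m + k) * t(k * (m * k), (m + m) + q + q, (m * m) * k)) + t(k * m * k, m + m + (q + q), m * k * m) * m * t(q + p, q + q, k + m) * m * k + (q * t(p + q, q + q, k + m)) * t(k * m * k, ((q + m) + m) + q, m * m * k) + t(p + q, q + q, k + m) * t(m * (k * k), q + (q + m) + m, (k * m) * m) * k, t((q + k) + (q + k) + (p + p) + m * k, m * (t(q, p, k) * (t(q, k, k) * m)), (t(q, m, q) * q) * m * q * q * p * p + q * q * q * q * p * (t(q, m, q) * p)), (t(m, m, m) * q) * t(p, q, m) + m + t(m, m, m) * (p * t(p, q, m)))) * p * m
  Un-nest:  k * p * q * q + k * m * m * p * p * q * t(k * m * m * t(k * k * m, m + m + q + q, k * m * m) * t(p + q, q + q, k + m) + k * t(k * k * m, m + m + q + q, k * m * m) * t(p + q, q + q, k + m) + p * t(k * k * m, m + m + q + q, k * m * m) * t(p + q, q + q, k + m) + p * t(k * k * m, m + m + q + q, k * m * m) * t(p + q, q + q, k + m) + q * t(k * k * m, m + m + q + q, k * m * m) * t(p + q, q + q, k + m), t(k + k + k * m + p + p + q + q, m * m * t(q, k, k) * t(q, p, k), m * p * p * q * q * q * t(q, m, q) + p * p * q * q * q * q * t(q, m, q)), m + p * t(m, m, m) * t(p, q, m) + q * t(m, m, m) * t(p, q, m))
  Order the arguments:  k * m * m * p * p * q * t(k * m * m * t(k * k * m, m + m + q + q, k * m * m) * t(p + q, q + q, k + m) + k * t(k * k * m, m + m + q + q, k * m * m) * t(p + q, q + q, k + m) + p * t(k * k * m, m + m + q + q, k * m * m) * t(p + q, q + q, k + m) + p * t(k * k * m, m + m + q + q, k * m * m) * t(p + q, q + q, k + m) + q * t(k * k * m, m + m + q + q, k * m * m) * t(p + q, q + q, k + m), t(k + k + k * m + p + p + q + q, m * m * t(q, k, k) * t(q, p, k), m * p * p * q * q * q * t(q, m, q) + p * p * q * q * q * q * t(q, m, q)), m + p * t(m, m, m) * t(p, q, m) + q * t(m, m, m) * t(p, q, m)) + k * p * q * q
Right:  q * p * q * k + p * k * t(k * m * m * (t(m * (k * k), q + q + m + m, m * m * k) * t(p + q, q + q, m + k)) + k * (t(q + p, q + q, k + m) * t((k * m) * k, m + q + q + m, m * m * k)) + t(m * k * k, m + m + q + q, (k * m) * m) * (p * t(p + q, q + q, m + k)) + p * (t(p + q, q + q, k + m) * t(m * k * k, (q + m) + (m + q), m * k * m)) + q * (t(q + q, q + p, k + m) * t(m * k * k, (m + q) + m + q, m * (m * k))), t(k + (k + p) + (k * m + q) + q + p, (m * m) * (t(q, p, k) * t(q, k, k)), p * p * t(q, m, q) * q * m * q * q + ((q * q) * q) * t(q, m, q) * p * q * p), t(p, q, m) * (p * t(m, m, m)) + m + (t(m, m, m) * q) * t(p, q, m)) * m * q * p * m
  Un-nest:  k * p * q * q + k * m * m * p * p * q * t(k * m * m * t(k * k * m, m + m + q + q, k * m * m) * t(p + q, q + q, k + m) + k * t(k * k * m, m + m + q + q, k * m * m) * t(p + q, q + q, k + m) + p * t(k * k * m, m + m + q + q, k * m * m) * t(p + q, q + q, k + m) + p * t(k * k * m, m + m + q + q, k * m * m) * t(p + q, q + q, k + m) + q * t(k * k * m, m + m + q + q, k * m * m) * t(q + q, p + q, k + m), t(k + k + k * m + p + p + q + q, m * m * t(q, k, k) * t(q, p, k), m * p * p * q * q * q * t(q, m, q) + p * p * q * q * q * q * t(q, m, q)), m + p * t(m, m, m) * t(p, q, m) + q * t(m, m, m) * t(p, q, m))
  Sort arguments:  k * m * m * p * p * q * t(k * m * m * t(k * k * m, m + m + q + q, k * m * m) * t(p + q, q + q, k + m) + k * t(k * k * m, m + m + q + q, k * m * m) * t(p + q, q + q, k + m) + p * t(k * k * m, m + m + q + q, k * m * m) * t(p + q, q + q, k + m) + p * t(k * k * m, m + m + q + q, k * m * m) * t(p + q, q + q, k + m) + q * t(k * k * m, m + m + q + q, k * m * m) * t(q + q, p + q, k + m), t(k + k + k * m + p + p + q + q, m * m * t(q, k, k) * t(q, p, k), m * p * p * q * q * q * t(q, m, q) + p * p * q * q * q * q * t(q, m, q)), m + p * t(m, m, m) * t(p, q, m) + q * t(m, m, m) * t(p, q, m)) + k * p * q * q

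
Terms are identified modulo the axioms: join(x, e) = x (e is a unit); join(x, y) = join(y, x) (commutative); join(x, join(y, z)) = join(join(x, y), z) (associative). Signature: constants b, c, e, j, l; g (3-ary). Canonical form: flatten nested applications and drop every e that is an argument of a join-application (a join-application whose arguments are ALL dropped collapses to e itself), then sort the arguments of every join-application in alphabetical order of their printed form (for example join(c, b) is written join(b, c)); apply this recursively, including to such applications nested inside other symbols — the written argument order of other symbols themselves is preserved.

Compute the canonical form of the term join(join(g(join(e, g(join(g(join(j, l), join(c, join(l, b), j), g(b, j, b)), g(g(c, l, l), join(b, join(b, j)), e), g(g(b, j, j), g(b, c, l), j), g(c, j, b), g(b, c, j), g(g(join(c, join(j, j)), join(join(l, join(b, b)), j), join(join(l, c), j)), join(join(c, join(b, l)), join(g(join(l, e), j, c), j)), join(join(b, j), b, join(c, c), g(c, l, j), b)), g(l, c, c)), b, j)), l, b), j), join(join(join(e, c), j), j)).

Flatten:  join(g(join(e, g(join(g(join(j, l), join(c, join(l, b), j), g(b, j, b)), g(g(c, l, l), join(b, join(b, j)), e), g(g(b, j, j), g(b, c, l), j), g(c, j, b), g(b, c, j), g(g(join(c, join(j, j)), join(join(l, join(b, b)), j), join(join(l, c), j)), join(join(c, join(b, l)), join(g(join(l, e), j, c), j)), join(join(b, j), b, join(c, c), g(c, l, j), b)), g(l, c, c)), b, j)), l, b), j, e, c, j, j)
Inside:  g(join(e, g(join(g(join(j, l), join(c, join(l, b), j), g(b, j, b)), g(g(c, l, l), join(b, join(b, j)), e), g(g(b, j, j), g(b, c, l), j), g(c, j, b), g(b, c, j), g(g(join(c, join(j, j)), join(join(l, join(b, b)), j), join(join(l, c), j)), join(join(c, join(b, l)), join(g(join(l, e), j, c), j)), join(join(b, j), b, join(c, c), g(c, l, j), b)), g(l, c, c)), b, j)), l, b)  →  g(g(join(g(b, c, j), g(c, j, b), g(g(b, j, j), g(b, c, l), j), g(g(c, l, l), join(b, b, j), e), g(g(join(c, j, j), join(b, b, j, l), join(c, j, l)), join(b, c, g(l, j, c), j, l), join(b, b, b, c, c, g(c, l, j), j)), g(join(j, l), join(b, c, j, l), g(b, j, b)), g(l, c, c)), b, j), l, b)
Units out:  drop e
Order the arguments:  join(c, g(g(join(g(b, c, j), g(c, j, b), g(g(b, j, j), g(b, c, l), j), g(g(c, l, l), join(b, b, j), e), g(g(join(c, j, j), join(b, b, j, l), join(c, j, l)), join(b, c, g(l, j, c), j, l), join(b, b, b, c, c, g(c, l, j), j)), g(join(j, l), join(b, c, j, l), g(b, j, b)), g(l, c, c)), b, j), l, b), j, j, j)

Answer: join(c, g(g(join(g(b, c, j), g(c, j, b), g(g(b, j, j), g(b, c, l), j), g(g(c, l, l), join(b, b, j), e), g(g(join(c, j, j), join(b, b, j, l), join(c, j, l)), join(b, c, g(l, j, c), j, l), join(b, b, b, c, c, g(c, l, j), j)), g(join(j, l), join(b, c, j, l), g(b, j, b)), g(l, c, c)), b, j), l, b), j, j, j)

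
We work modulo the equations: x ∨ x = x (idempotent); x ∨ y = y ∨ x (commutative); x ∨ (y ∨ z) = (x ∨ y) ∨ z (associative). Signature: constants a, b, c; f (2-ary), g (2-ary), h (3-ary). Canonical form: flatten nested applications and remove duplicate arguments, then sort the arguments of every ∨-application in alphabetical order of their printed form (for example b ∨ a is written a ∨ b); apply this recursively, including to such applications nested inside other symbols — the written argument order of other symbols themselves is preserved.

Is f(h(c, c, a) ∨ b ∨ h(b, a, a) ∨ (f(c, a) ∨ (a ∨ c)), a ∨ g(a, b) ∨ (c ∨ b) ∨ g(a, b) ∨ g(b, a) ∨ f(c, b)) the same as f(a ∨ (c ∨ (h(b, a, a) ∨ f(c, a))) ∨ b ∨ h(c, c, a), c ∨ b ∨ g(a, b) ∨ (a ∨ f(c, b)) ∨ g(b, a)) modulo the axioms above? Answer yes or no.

Left:  f(h(c, c, a) ∨ b ∨ h(b, a, a) ∨ (f(c, a) ∨ (a ∨ c)), a ∨ g(a, b) ∨ (c ∨ b) ∨ g(a, b) ∨ g(b, a) ∨ f(c, b))
  Work inside:  a ∨ g(a, b) ∨ (c ∨ b) ∨ g(a, b) ∨ g(b, a) ∨ f(c, b)
  Un-nest:  a ∨ g(a, b) ∨ c ∨ b ∨ g(a, b) ∨ g(b, a) ∨ f(c, b)
  Drop duplicates:  drop duplicate g(a, b)
  Sort arguments:  a ∨ b ∨ c ∨ f(c, b) ∨ g(a, b) ∨ g(b, a)
  Put back:  f(a ∨ b ∨ c ∨ f(c, a) ∨ h(b, a, a) ∨ h(c, c, a), a ∨ b ∨ c ∨ f(c, b) ∨ g(a, b) ∨ g(b, a))
Right:  f(a ∨ (c ∨ (h(b, a, a) ∨ f(c, a))) ∨ b ∨ h(c, c, a), c ∨ b ∨ g(a, b) ∨ (a ∨ f(c, b)) ∨ g(b, a))
  Focus inside:  a ∨ (c ∨ (h(b, a, a) ∨ f(c, a))) ∨ b ∨ h(c, c, a)
  Un-nest:  a ∨ c ∨ h(b, a, a) ∨ f(c, a) ∨ b ∨ h(c, c, a)
  Order the arguments:  a ∨ b ∨ c ∨ f(c, a) ∨ h(b, a, a) ∨ h(c, c, a)
  Put back:  f(a ∨ b ∨ c ∨ f(c, a) ∨ h(b, a, a) ∨ h(c, c, a), a ∨ b ∨ c ∨ f(c, b) ∨ g(a, b) ∨ g(b, a))

Answer: yes — both canonical forms are f(a ∨ b ∨ c ∨ f(c, a) ∨ h(b, a, a) ∨ h(c, c, a), a ∨ b ∨ c ∨ f(c, b) ∨ g(a, b) ∨ g(b, a))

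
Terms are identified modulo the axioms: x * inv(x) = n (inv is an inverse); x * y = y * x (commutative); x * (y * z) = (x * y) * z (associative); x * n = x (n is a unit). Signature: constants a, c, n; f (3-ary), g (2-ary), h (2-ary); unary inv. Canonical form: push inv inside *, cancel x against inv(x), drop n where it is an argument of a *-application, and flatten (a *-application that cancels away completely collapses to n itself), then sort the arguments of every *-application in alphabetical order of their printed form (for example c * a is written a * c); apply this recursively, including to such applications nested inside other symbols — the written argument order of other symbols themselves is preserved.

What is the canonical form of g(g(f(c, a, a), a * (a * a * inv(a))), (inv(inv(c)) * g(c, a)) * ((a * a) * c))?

Answer: g(g(f(c, a, a), a * a), a * a * c * c * g(c, a))

Derivation:
Work inside:  (inv(inv(c)) * g(c, a)) * ((a * a) * c)
Push inv inside:  distribute inv over * and collapse double inv
Collect terms:  c * c * g(c, a) * a * a
Sort arguments:  a * a * c * c * g(c, a)
Put back:  g(g(f(c, a, a), a * a), a * a * c * c * g(c, a))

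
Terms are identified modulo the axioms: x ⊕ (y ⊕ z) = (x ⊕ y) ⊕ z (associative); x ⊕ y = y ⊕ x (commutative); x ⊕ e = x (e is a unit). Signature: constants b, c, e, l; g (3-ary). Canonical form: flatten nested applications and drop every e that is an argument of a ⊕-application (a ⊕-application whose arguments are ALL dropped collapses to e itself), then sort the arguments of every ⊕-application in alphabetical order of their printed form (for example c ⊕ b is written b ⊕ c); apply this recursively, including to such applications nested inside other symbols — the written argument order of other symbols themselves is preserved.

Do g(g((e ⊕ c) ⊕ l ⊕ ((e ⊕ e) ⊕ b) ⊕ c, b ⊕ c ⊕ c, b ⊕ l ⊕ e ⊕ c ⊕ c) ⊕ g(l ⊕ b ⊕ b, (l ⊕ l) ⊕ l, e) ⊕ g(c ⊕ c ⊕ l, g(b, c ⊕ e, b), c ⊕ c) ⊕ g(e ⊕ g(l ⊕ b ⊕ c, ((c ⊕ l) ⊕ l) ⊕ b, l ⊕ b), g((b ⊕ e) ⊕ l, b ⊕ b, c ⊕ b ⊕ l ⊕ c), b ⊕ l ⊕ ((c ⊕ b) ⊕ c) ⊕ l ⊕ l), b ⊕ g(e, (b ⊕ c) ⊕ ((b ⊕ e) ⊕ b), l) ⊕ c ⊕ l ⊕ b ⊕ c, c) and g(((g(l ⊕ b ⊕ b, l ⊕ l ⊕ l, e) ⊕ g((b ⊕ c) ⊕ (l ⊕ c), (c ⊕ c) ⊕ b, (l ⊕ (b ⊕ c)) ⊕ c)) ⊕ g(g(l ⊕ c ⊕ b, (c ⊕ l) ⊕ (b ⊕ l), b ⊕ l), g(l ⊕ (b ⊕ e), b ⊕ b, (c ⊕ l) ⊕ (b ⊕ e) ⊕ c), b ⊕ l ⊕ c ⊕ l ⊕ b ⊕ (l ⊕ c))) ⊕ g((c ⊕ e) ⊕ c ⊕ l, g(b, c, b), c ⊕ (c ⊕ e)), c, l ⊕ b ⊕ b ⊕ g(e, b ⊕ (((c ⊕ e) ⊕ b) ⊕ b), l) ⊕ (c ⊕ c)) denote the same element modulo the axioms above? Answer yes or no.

Answer: no — g(g(b ⊕ b ⊕ l, l ⊕ l ⊕ l, e) ⊕ g(b ⊕ c ⊕ c ⊕ l, b ⊕ c ⊕ c, b ⊕ c ⊕ c ⊕ l) ⊕ g(c ⊕ c ⊕ l, g(b, c, b), c ⊕ c) ⊕ g(g(b ⊕ c ⊕ l, b ⊕ c ⊕ l ⊕ l, b ⊕ l), g(b ⊕ l, b ⊕ b, b ⊕ c ⊕ c ⊕ l), b ⊕ b ⊕ c ⊕ c ⊕ l ⊕ l ⊕ l), b ⊕ b ⊕ c ⊕ c ⊕ g(e, b ⊕ b ⊕ b ⊕ c, l) ⊕ l, c) vs g(g(b ⊕ b ⊕ l, l ⊕ l ⊕ l, e) ⊕ g(b ⊕ c ⊕ c ⊕ l, b ⊕ c ⊕ c, b ⊕ c ⊕ c ⊕ l) ⊕ g(c ⊕ c ⊕ l, g(b, c, b), c ⊕ c) ⊕ g(g(b ⊕ c ⊕ l, b ⊕ c ⊕ l ⊕ l, b ⊕ l), g(b ⊕ l, b ⊕ b, b ⊕ c ⊕ c ⊕ l), b ⊕ b ⊕ c ⊕ c ⊕ l ⊕ l ⊕ l), c, b ⊕ b ⊕ c ⊕ c ⊕ g(e, b ⊕ b ⊕ b ⊕ c, l) ⊕ l)

Derivation:
Left:  g(g((e ⊕ c) ⊕ l ⊕ ((e ⊕ e) ⊕ b) ⊕ c, b ⊕ c ⊕ c, b ⊕ l ⊕ e ⊕ c ⊕ c) ⊕ g(l ⊕ b ⊕ b, (l ⊕ l) ⊕ l, e) ⊕ g(c ⊕ c ⊕ l, g(b, c ⊕ e, b), c ⊕ c) ⊕ g(e ⊕ g(l ⊕ b ⊕ c, ((c ⊕ l) ⊕ l) ⊕ b, l ⊕ b), g((b ⊕ e) ⊕ l, b ⊕ b, c ⊕ b ⊕ l ⊕ c), b ⊕ l ⊕ ((c ⊕ b) ⊕ c) ⊕ l ⊕ l), b ⊕ g(e, (b ⊕ c) ⊕ ((b ⊕ e) ⊕ b), l) ⊕ c ⊕ l ⊕ b ⊕ c, c)
  Descend into:  g((e ⊕ c) ⊕ l ⊕ ((e ⊕ e) ⊕ b) ⊕ c, b ⊕ c ⊕ c, b ⊕ l ⊕ e ⊕ c ⊕ c) ⊕ g(l ⊕ b ⊕ b, (l ⊕ l) ⊕ l, e) ⊕ g(c ⊕ c ⊕ l, g(b, c ⊕ e, b), c ⊕ c) ⊕ g(e ⊕ g(l ⊕ b ⊕ c, ((c ⊕ l) ⊕ l) ⊕ b, l ⊕ b), g((b ⊕ e) ⊕ l, b ⊕ b, c ⊕ b ⊕ l ⊕ c), b ⊕ l ⊕ ((c ⊕ b) ⊕ c) ⊕ l ⊕ l)
  Simplify inside:  g((e ⊕ c) ⊕ l ⊕ ((e ⊕ e) ⊕ b) ⊕ c, b ⊕ c ⊕ c, b ⊕ l ⊕ e ⊕ c ⊕ c)  →  g(b ⊕ c ⊕ c ⊕ l, b ⊕ c ⊕ c, b ⊕ c ⊕ c ⊕ l)
  Simplify inside:  g(l ⊕ b ⊕ b, (l ⊕ l) ⊕ l, e)  →  g(b ⊕ b ⊕ l, l ⊕ l ⊕ l, e)
  Canonicalize subterm:  g(c ⊕ c ⊕ l, g(b, c ⊕ e, b), c ⊕ c)  →  g(c ⊕ c ⊕ l, g(b, c, b), c ⊕ c)
  Sort arguments:  g(b ⊕ b ⊕ l, l ⊕ l ⊕ l, e) ⊕ g(b ⊕ c ⊕ c ⊕ l, b ⊕ c ⊕ c, b ⊕ c ⊕ c ⊕ l) ⊕ g(c ⊕ c ⊕ l, g(b, c, b), c ⊕ c) ⊕ g(g(b ⊕ c ⊕ l, b ⊕ c ⊕ l ⊕ l, b ⊕ l), g(b ⊕ l, b ⊕ b, b ⊕ c ⊕ c ⊕ l), b ⊕ b ⊕ c ⊕ c ⊕ l ⊕ l ⊕ l)
  Put back:  g(g(b ⊕ b ⊕ l, l ⊕ l ⊕ l, e) ⊕ g(b ⊕ c ⊕ c ⊕ l, b ⊕ c ⊕ c, b ⊕ c ⊕ c ⊕ l) ⊕ g(c ⊕ c ⊕ l, g(b, c, b), c ⊕ c) ⊕ g(g(b ⊕ c ⊕ l, b ⊕ c ⊕ l ⊕ l, b ⊕ l), g(b ⊕ l, b ⊕ b, b ⊕ c ⊕ c ⊕ l), b ⊕ b ⊕ c ⊕ c ⊕ l ⊕ l ⊕ l), b ⊕ b ⊕ c ⊕ c ⊕ g(e, b ⊕ b ⊕ b ⊕ c, l) ⊕ l, c)
Right:  g(((g(l ⊕ b ⊕ b, l ⊕ l ⊕ l, e) ⊕ g((b ⊕ c) ⊕ (l ⊕ c), (c ⊕ c) ⊕ b, (l ⊕ (b ⊕ c)) ⊕ c)) ⊕ g(g(l ⊕ c ⊕ b, (c ⊕ l) ⊕ (b ⊕ l), b ⊕ l), g(l ⊕ (b ⊕ e), b ⊕ b, (c ⊕ l) ⊕ (b ⊕ e) ⊕ c), b ⊕ l ⊕ c ⊕ l ⊕ b ⊕ (l ⊕ c))) ⊕ g((c ⊕ e) ⊕ c ⊕ l, g(b, c, b), c ⊕ (c ⊕ e)), c, l ⊕ b ⊕ b ⊕ g(e, b ⊕ (((c ⊕ e) ⊕ b) ⊕ b), l) ⊕ (c ⊕ c))
  Focus inside:  ((g(l ⊕ b ⊕ b, l ⊕ l ⊕ l, e) ⊕ g((b ⊕ c) ⊕ (l ⊕ c), (c ⊕ c) ⊕ b, (l ⊕ (b ⊕ c)) ⊕ c)) ⊕ g(g(l ⊕ c ⊕ b, (c ⊕ l) ⊕ (b ⊕ l), b ⊕ l), g(l ⊕ (b ⊕ e), b ⊕ b, (c ⊕ l) ⊕ (b ⊕ e) ⊕ c), b ⊕ l ⊕ c ⊕ l ⊕ b ⊕ (l ⊕ c))) ⊕ g((c ⊕ e) ⊕ c ⊕ l, g(b, c, b), c ⊕ (c ⊕ e))
  Flatten:  g(l ⊕ b ⊕ b, l ⊕ l ⊕ l, e) ⊕ g((b ⊕ c) ⊕ (l ⊕ c), (c ⊕ c) ⊕ b, (l ⊕ (b ⊕ c)) ⊕ c) ⊕ g(g(l ⊕ c ⊕ b, (c ⊕ l) ⊕ (b ⊕ l), b ⊕ l), g(l ⊕ (b ⊕ e), b ⊕ b, (c ⊕ l) ⊕ (b ⊕ e) ⊕ c), b ⊕ l ⊕ c ⊕ l ⊕ b ⊕ (l ⊕ c)) ⊕ g((c ⊕ e) ⊕ c ⊕ l, g(b, c, b), c ⊕ (c ⊕ e))
  Canonicalize subterm:  g(l ⊕ b ⊕ b, l ⊕ l ⊕ l, e)  →  g(b ⊕ b ⊕ l, l ⊕ l ⊕ l, e)
  Inside:  g((b ⊕ c) ⊕ (l ⊕ c), (c ⊕ c) ⊕ b, (l ⊕ (b ⊕ c)) ⊕ c)  →  g(b ⊕ c ⊕ c ⊕ l, b ⊕ c ⊕ c, b ⊕ c ⊕ c ⊕ l)
  Simplify inside:  g(g(l ⊕ c ⊕ b, (c ⊕ l) ⊕ (b ⊕ l), b ⊕ l), g(l ⊕ (b ⊕ e), b ⊕ b, (c ⊕ l) ⊕ (b ⊕ e) ⊕ c), b ⊕ l ⊕ c ⊕ l ⊕ b ⊕ (l ⊕ c))  →  g(g(b ⊕ c ⊕ l, b ⊕ c ⊕ l ⊕ l, b ⊕ l), g(b ⊕ l, b ⊕ b, b ⊕ c ⊕ c ⊕ l), b ⊕ b ⊕ c ⊕ c ⊕ l ⊕ l ⊕ l)
  Sort:  g(b ⊕ b ⊕ l, l ⊕ l ⊕ l, e) ⊕ g(b ⊕ c ⊕ c ⊕ l, b ⊕ c ⊕ c, b ⊕ c ⊕ c ⊕ l) ⊕ g(c ⊕ c ⊕ l, g(b, c, b), c ⊕ c) ⊕ g(g(b ⊕ c ⊕ l, b ⊕ c ⊕ l ⊕ l, b ⊕ l), g(b ⊕ l, b ⊕ b, b ⊕ c ⊕ c ⊕ l), b ⊕ b ⊕ c ⊕ c ⊕ l ⊕ l ⊕ l)
  Put back:  g(g(b ⊕ b ⊕ l, l ⊕ l ⊕ l, e) ⊕ g(b ⊕ c ⊕ c ⊕ l, b ⊕ c ⊕ c, b ⊕ c ⊕ c ⊕ l) ⊕ g(c ⊕ c ⊕ l, g(b, c, b), c ⊕ c) ⊕ g(g(b ⊕ c ⊕ l, b ⊕ c ⊕ l ⊕ l, b ⊕ l), g(b ⊕ l, b ⊕ b, b ⊕ c ⊕ c ⊕ l), b ⊕ b ⊕ c ⊕ c ⊕ l ⊕ l ⊕ l), c, b ⊕ b ⊕ c ⊕ c ⊕ g(e, b ⊕ b ⊕ b ⊕ c, l) ⊕ l)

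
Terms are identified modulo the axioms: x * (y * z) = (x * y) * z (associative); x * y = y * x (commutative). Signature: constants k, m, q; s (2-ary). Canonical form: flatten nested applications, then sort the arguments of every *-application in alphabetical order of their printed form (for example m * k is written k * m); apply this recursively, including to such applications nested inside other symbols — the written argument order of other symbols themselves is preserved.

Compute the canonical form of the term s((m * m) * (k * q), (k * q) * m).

Answer: s(k * m * m * q, k * m * q)

Derivation:
Work inside:  (m * m) * (k * q)
Flatten:  m * m * k * q
Sort arguments:  k * m * m * q
Put back:  s(k * m * m * q, k * m * q)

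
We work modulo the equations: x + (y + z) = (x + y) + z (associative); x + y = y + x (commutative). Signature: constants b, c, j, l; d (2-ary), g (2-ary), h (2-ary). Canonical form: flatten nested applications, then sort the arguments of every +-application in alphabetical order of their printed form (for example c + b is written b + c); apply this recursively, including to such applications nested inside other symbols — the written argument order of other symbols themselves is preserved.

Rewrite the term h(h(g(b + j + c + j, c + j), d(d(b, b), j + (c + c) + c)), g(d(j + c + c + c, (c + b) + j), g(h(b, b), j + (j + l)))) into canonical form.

Answer: h(h(g(b + c + j + j, c + j), d(d(b, b), c + c + c + j)), g(d(c + c + c + j, b + c + j), g(h(b, b), j + j + l)))

Derivation:
Focus inside:  j + (c + c) + c
Un-nest:  j + c + c + c
Sort arguments:  c + c + c + j
Put back:  h(h(g(b + c + j + j, c + j), d(d(b, b), c + c + c + j)), g(d(c + c + c + j, b + c + j), g(h(b, b), j + j + l)))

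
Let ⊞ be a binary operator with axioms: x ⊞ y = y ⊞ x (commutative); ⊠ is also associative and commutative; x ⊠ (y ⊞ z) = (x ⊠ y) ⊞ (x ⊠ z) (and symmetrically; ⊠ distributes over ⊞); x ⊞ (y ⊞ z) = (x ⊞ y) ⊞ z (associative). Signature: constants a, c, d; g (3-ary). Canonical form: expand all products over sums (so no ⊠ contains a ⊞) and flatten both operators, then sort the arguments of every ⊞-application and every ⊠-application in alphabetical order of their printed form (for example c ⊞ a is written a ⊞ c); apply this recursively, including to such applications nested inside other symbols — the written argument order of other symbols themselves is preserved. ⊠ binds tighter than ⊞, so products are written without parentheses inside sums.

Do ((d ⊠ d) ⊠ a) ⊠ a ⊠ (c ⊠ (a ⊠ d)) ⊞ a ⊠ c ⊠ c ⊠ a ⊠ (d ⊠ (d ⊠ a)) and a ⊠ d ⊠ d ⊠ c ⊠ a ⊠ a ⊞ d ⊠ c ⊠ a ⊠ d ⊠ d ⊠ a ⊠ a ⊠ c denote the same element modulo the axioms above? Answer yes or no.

Answer: no — a ⊠ a ⊠ a ⊠ c ⊠ c ⊠ d ⊠ d ⊞ a ⊠ a ⊠ a ⊠ c ⊠ d ⊠ d ⊠ d vs a ⊠ a ⊠ a ⊠ c ⊠ c ⊠ d ⊠ d ⊠ d ⊞ a ⊠ a ⊠ a ⊠ c ⊠ d ⊠ d

Derivation:
Left:  ((d ⊠ d) ⊠ a) ⊠ a ⊠ (c ⊠ (a ⊠ d)) ⊞ a ⊠ c ⊠ c ⊠ a ⊠ (d ⊠ (d ⊠ a))
  Flatten:  a ⊠ a ⊠ a ⊠ c ⊠ d ⊠ d ⊠ d ⊞ a ⊠ a ⊠ a ⊠ c ⊠ c ⊠ d ⊠ d
  Order the arguments:  a ⊠ a ⊠ a ⊠ c ⊠ c ⊠ d ⊠ d ⊞ a ⊠ a ⊠ a ⊠ c ⊠ d ⊠ d ⊠ d
Right:  a ⊠ d ⊠ d ⊠ c ⊠ a ⊠ a ⊞ d ⊠ c ⊠ a ⊠ d ⊠ d ⊠ a ⊠ a ⊠ c
  Merge nested applications:  a ⊠ a ⊠ a ⊠ c ⊠ d ⊠ d ⊞ a ⊠ a ⊠ a ⊠ c ⊠ c ⊠ d ⊠ d ⊠ d
  Sort:  a ⊠ a ⊠ a ⊠ c ⊠ c ⊠ d ⊠ d ⊠ d ⊞ a ⊠ a ⊠ a ⊠ c ⊠ d ⊠ d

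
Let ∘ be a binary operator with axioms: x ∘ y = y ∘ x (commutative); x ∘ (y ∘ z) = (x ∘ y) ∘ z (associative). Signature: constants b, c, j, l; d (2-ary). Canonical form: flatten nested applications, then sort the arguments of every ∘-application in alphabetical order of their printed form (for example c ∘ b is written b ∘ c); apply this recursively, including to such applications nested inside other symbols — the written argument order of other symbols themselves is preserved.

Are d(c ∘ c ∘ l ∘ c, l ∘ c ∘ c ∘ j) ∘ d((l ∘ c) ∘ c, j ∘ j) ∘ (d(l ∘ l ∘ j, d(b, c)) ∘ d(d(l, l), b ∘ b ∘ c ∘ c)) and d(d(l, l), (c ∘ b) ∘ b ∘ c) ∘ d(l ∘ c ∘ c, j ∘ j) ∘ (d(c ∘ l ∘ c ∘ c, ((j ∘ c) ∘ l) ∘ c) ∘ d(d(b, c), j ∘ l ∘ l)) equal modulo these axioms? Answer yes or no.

Answer: no — d(c ∘ c ∘ c ∘ l, c ∘ c ∘ j ∘ l) ∘ d(c ∘ c ∘ l, j ∘ j) ∘ d(d(l, l), b ∘ b ∘ c ∘ c) ∘ d(j ∘ l ∘ l, d(b, c)) vs d(c ∘ c ∘ c ∘ l, c ∘ c ∘ j ∘ l) ∘ d(c ∘ c ∘ l, j ∘ j) ∘ d(d(b, c), j ∘ l ∘ l) ∘ d(d(l, l), b ∘ b ∘ c ∘ c)

Derivation:
Left:  d(c ∘ c ∘ l ∘ c, l ∘ c ∘ c ∘ j) ∘ d((l ∘ c) ∘ c, j ∘ j) ∘ (d(l ∘ l ∘ j, d(b, c)) ∘ d(d(l, l), b ∘ b ∘ c ∘ c))
  Merge nested applications:  d(c ∘ c ∘ l ∘ c, l ∘ c ∘ c ∘ j) ∘ d((l ∘ c) ∘ c, j ∘ j) ∘ d(l ∘ l ∘ j, d(b, c)) ∘ d(d(l, l), b ∘ b ∘ c ∘ c)
  Inside:  d(c ∘ c ∘ l ∘ c, l ∘ c ∘ c ∘ j)  →  d(c ∘ c ∘ c ∘ l, c ∘ c ∘ j ∘ l)
  Canonicalize subterm:  d((l ∘ c) ∘ c, j ∘ j)  →  d(c ∘ c ∘ l, j ∘ j)
  Simplify inside:  d(l ∘ l ∘ j, d(b, c))  →  d(j ∘ l ∘ l, d(b, c))
  Order the arguments:  d(c ∘ c ∘ c ∘ l, c ∘ c ∘ j ∘ l) ∘ d(c ∘ c ∘ l, j ∘ j) ∘ d(d(l, l), b ∘ b ∘ c ∘ c) ∘ d(j ∘ l ∘ l, d(b, c))
Right:  d(d(l, l), (c ∘ b) ∘ b ∘ c) ∘ d(l ∘ c ∘ c, j ∘ j) ∘ (d(c ∘ l ∘ c ∘ c, ((j ∘ c) ∘ l) ∘ c) ∘ d(d(b, c), j ∘ l ∘ l))
  Flatten:  d(d(l, l), (c ∘ b) ∘ b ∘ c) ∘ d(l ∘ c ∘ c, j ∘ j) ∘ d(c ∘ l ∘ c ∘ c, ((j ∘ c) ∘ l) ∘ c) ∘ d(d(b, c), j ∘ l ∘ l)
  Canonicalize subterm:  d(d(l, l), (c ∘ b) ∘ b ∘ c)  →  d(d(l, l), b ∘ b ∘ c ∘ c)
  Canonicalize subterm:  d(l ∘ c ∘ c, j ∘ j)  →  d(c ∘ c ∘ l, j ∘ j)
  Simplify inside:  d(c ∘ l ∘ c ∘ c, ((j ∘ c) ∘ l) ∘ c)  →  d(c ∘ c ∘ c ∘ l, c ∘ c ∘ j ∘ l)
  Order the arguments:  d(c ∘ c ∘ c ∘ l, c ∘ c ∘ j ∘ l) ∘ d(c ∘ c ∘ l, j ∘ j) ∘ d(d(b, c), j ∘ l ∘ l) ∘ d(d(l, l), b ∘ b ∘ c ∘ c)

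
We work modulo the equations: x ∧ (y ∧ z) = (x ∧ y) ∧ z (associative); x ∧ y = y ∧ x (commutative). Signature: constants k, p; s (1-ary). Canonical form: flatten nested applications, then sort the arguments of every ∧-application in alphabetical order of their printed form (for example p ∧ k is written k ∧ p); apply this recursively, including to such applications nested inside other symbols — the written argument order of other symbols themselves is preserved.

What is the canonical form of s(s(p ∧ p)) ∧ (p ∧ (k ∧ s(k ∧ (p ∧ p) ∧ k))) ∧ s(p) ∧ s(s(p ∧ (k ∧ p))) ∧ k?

Flatten:  s(s(p ∧ p)) ∧ p ∧ k ∧ s(k ∧ (p ∧ p) ∧ k) ∧ s(p) ∧ s(s(p ∧ (k ∧ p))) ∧ k
Simplify inside:  s(k ∧ (p ∧ p) ∧ k)  →  s(k ∧ k ∧ p ∧ p)
Simplify inside:  s(s(p ∧ (k ∧ p)))  →  s(s(k ∧ p ∧ p))
Sort:  k ∧ k ∧ p ∧ s(k ∧ k ∧ p ∧ p) ∧ s(p) ∧ s(s(k ∧ p ∧ p)) ∧ s(s(p ∧ p))

Answer: k ∧ k ∧ p ∧ s(k ∧ k ∧ p ∧ p) ∧ s(p) ∧ s(s(k ∧ p ∧ p)) ∧ s(s(p ∧ p))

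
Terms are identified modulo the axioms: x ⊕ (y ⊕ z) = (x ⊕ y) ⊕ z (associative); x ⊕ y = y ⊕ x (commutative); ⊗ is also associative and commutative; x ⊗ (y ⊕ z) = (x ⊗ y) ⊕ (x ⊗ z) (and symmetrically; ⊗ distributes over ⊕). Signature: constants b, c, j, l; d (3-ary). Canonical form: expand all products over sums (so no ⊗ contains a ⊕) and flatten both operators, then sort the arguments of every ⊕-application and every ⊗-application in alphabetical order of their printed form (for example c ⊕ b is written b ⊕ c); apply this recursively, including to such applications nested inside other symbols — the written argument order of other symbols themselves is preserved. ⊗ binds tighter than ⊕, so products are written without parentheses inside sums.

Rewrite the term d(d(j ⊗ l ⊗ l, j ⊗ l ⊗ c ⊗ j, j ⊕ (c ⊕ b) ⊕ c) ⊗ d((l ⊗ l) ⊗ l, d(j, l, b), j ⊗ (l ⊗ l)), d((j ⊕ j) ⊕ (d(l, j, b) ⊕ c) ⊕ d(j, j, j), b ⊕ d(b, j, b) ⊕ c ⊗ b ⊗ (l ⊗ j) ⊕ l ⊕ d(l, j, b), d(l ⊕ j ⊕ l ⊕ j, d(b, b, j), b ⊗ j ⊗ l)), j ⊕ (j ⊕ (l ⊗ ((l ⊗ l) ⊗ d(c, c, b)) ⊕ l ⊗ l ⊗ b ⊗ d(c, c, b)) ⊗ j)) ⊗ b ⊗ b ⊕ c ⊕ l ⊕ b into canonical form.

Answer: b ⊕ b ⊗ b ⊗ d(d(j ⊗ l ⊗ l, c ⊗ j ⊗ j ⊗ l, b ⊕ c ⊕ c ⊕ j) ⊗ d(l ⊗ l ⊗ l, d(j, l, b), j ⊗ l ⊗ l), d(c ⊕ d(j, j, j) ⊕ d(l, j, b) ⊕ j ⊕ j, b ⊕ b ⊗ c ⊗ j ⊗ l ⊕ d(b, j, b) ⊕ d(l, j, b) ⊕ l, d(j ⊕ j ⊕ l ⊕ l, d(b, b, j), b ⊗ j ⊗ l)), b ⊗ d(c, c, b) ⊗ j ⊗ l ⊗ l ⊕ d(c, c, b) ⊗ j ⊗ l ⊗ l ⊗ l ⊕ j ⊕ j) ⊕ c ⊕ l

Derivation:
Distribute:  b ⊗ b ⊗ d(d(j ⊗ l ⊗ l, c ⊗ j ⊗ j ⊗ l, b ⊕ c ⊕ c ⊕ j) ⊗ d(l ⊗ l ⊗ l, d(j, l, b), j ⊗ l ⊗ l), d(c ⊕ d(j, j, j) ⊕ d(l, j, b) ⊕ j ⊕ j, b ⊕ b ⊗ c ⊗ j ⊗ l ⊕ d(b, j, b) ⊕ d(l, j, b) ⊕ l, d(j ⊕ j ⊕ l ⊕ l, d(b, b, j), b ⊗ j ⊗ l)), b ⊗ d(c, c, b) ⊗ j ⊗ l ⊗ l ⊕ d(c, c, b) ⊗ j ⊗ l ⊗ l ⊗ l ⊕ j ⊕ j) ⊕ c ⊕ l ⊕ b
Order the arguments:  b ⊕ b ⊗ b ⊗ d(d(j ⊗ l ⊗ l, c ⊗ j ⊗ j ⊗ l, b ⊕ c ⊕ c ⊕ j) ⊗ d(l ⊗ l ⊗ l, d(j, l, b), j ⊗ l ⊗ l), d(c ⊕ d(j, j, j) ⊕ d(l, j, b) ⊕ j ⊕ j, b ⊕ b ⊗ c ⊗ j ⊗ l ⊕ d(b, j, b) ⊕ d(l, j, b) ⊕ l, d(j ⊕ j ⊕ l ⊕ l, d(b, b, j), b ⊗ j ⊗ l)), b ⊗ d(c, c, b) ⊗ j ⊗ l ⊗ l ⊕ d(c, c, b) ⊗ j ⊗ l ⊗ l ⊗ l ⊕ j ⊕ j) ⊕ c ⊕ l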